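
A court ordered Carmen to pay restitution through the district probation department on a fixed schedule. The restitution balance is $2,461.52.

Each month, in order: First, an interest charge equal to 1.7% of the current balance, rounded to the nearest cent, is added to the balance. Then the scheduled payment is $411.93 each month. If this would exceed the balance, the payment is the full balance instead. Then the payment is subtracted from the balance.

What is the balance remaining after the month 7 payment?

Month 1: opening $2,461.52; interest $41.85 → $2,503.37; payment $411.93; balance $2,091.44
Month 2: opening $2,091.44; interest $35.55 → $2,126.99; payment $411.93; balance $1,715.06
Month 3: opening $1,715.06; interest $29.16 → $1,744.22; payment $411.93; balance $1,332.29
Month 4: opening $1,332.29; interest $22.65 → $1,354.94; payment $411.93; balance $943.01
Month 5: opening $943.01; interest $16.03 → $959.04; payment $411.93; balance $547.11
Month 6: opening $547.11; interest $9.30 → $556.41; payment $411.93; balance $144.48
Month 7: opening $144.48; interest $2.46 → $146.94; payment $146.94; balance $0.00

$0.00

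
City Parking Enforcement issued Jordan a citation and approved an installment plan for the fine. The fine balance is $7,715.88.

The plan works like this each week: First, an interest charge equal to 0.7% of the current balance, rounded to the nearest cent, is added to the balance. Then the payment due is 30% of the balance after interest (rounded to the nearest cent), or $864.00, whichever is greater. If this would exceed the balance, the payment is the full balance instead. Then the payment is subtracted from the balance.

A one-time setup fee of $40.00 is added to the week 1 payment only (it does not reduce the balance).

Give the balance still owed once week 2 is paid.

$3,833.89

# | Opening | Interest | Payment | Fee | End bal
1 | $7,715.88 | $54.01 | $2,330.97 | $40.00 | $5,438.92
2 | $5,438.92 | $38.07 | $1,643.10 | — | $3,833.89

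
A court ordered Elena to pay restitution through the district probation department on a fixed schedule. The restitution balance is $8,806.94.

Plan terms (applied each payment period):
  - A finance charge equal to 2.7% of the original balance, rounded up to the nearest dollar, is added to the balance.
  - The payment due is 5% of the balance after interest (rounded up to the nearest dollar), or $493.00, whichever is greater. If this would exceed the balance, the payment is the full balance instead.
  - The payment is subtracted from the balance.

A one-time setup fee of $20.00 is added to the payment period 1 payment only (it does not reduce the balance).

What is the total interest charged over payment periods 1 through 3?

$714.00

# | Opening | Interest | Payment | Fee | End bal
1 | $8,806.94 | $238.00 | $493.00 | $20.00 | $8,551.94
2 | $8,551.94 | $238.00 | $493.00 | — | $8,296.94
3 | $8,296.94 | $238.00 | $493.00 | — | $8,041.94
Total interest: $238.00 + $238.00 + $238.00 = $714.00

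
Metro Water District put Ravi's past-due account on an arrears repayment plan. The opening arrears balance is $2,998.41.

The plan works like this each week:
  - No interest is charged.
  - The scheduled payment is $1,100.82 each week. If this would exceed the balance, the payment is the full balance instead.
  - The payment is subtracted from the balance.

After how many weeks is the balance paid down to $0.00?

Week 1: opening $2,998.41; payment $1,100.82; balance $1,897.59
Week 2: opening $1,897.59; payment $1,100.82; balance $796.77
Week 3: opening $796.77; payment $796.77; balance $0.00
Balance reaches $0.00 in week 3.

3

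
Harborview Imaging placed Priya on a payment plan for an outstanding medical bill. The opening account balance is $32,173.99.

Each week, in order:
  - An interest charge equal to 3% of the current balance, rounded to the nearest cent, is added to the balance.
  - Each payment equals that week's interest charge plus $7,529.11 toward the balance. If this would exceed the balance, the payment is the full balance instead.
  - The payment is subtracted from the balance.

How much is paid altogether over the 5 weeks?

Week 1: opening $32,173.99; interest $965.22 → $33,139.21; payment $8,494.33; balance $24,644.88
Week 2: opening $24,644.88; interest $739.35 → $25,384.23; payment $8,268.46; balance $17,115.77
Week 3: opening $17,115.77; interest $513.47 → $17,629.24; payment $8,042.58; balance $9,586.66
Week 4: opening $9,586.66; interest $287.60 → $9,874.26; payment $7,816.71; balance $2,057.55
Week 5: opening $2,057.55; interest $61.73 → $2,119.28; payment $2,119.28; balance $0.00
Total paid: $34,741.36

$34,741.36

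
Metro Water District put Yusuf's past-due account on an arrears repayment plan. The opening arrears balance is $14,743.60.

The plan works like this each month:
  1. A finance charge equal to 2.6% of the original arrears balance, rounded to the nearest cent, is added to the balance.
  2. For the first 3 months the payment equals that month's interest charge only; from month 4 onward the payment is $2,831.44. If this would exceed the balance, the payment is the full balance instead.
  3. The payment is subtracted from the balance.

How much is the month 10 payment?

Month 1: opening $14,743.60; interest $383.33 → $15,126.93; payment $383.33; balance $14,743.60
Month 2: opening $14,743.60; interest $383.33 → $15,126.93; payment $383.33; balance $14,743.60
Month 3: opening $14,743.60; interest $383.33 → $15,126.93; payment $383.33; balance $14,743.60
Month 4: opening $14,743.60; interest $383.33 → $15,126.93; payment $2,831.44; balance $12,295.49
Month 5: opening $12,295.49; interest $383.33 → $12,678.82; payment $2,831.44; balance $9,847.38
Month 6: opening $9,847.38; interest $383.33 → $10,230.71; payment $2,831.44; balance $7,399.27
Month 7: opening $7,399.27; interest $383.33 → $7,782.60; payment $2,831.44; balance $4,951.16
Month 8: opening $4,951.16; interest $383.33 → $5,334.49; payment $2,831.44; balance $2,503.05
Month 9: opening $2,503.05; interest $383.33 → $2,886.38; payment $2,831.44; balance $54.94
Month 10: opening $54.94; interest $383.33 → $438.27; payment $438.27; balance $0.00

$438.27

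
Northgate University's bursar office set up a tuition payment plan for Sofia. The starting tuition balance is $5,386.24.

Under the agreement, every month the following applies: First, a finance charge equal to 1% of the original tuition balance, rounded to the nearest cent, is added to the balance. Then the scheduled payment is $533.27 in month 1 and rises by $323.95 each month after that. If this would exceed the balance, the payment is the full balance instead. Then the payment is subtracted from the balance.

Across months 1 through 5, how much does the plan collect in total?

Month 1: opening $5,386.24; interest $53.86 → $5,440.10; payment $533.27; balance $4,906.83
Month 2: opening $4,906.83; interest $53.86 → $4,960.69; payment $857.22; balance $4,103.47
Month 3: opening $4,103.47; interest $53.86 → $4,157.33; payment $1,181.17; balance $2,976.16
Month 4: opening $2,976.16; interest $53.86 → $3,030.02; payment $1,505.12; balance $1,524.90
Month 5: opening $1,524.90; interest $53.86 → $1,578.76; payment $1,578.76; balance $0.00
Total paid: $5,655.54

$5,655.54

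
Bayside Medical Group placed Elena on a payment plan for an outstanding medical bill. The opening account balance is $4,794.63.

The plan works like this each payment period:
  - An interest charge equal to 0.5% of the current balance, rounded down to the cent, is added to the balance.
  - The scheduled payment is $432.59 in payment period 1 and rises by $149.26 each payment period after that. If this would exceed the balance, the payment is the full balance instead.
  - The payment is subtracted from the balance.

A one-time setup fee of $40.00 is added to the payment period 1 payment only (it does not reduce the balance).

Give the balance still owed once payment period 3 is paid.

$3,114.11

Payment period 1: $4,794.63 +$23.97 interest = $4,818.60; pay $432.59 (+ $40.00 fee) → $4,386.01
Payment period 2: $4,386.01 +$21.93 interest = $4,407.94; pay $581.85 → $3,826.09
Payment period 3: $3,826.09 +$19.13 interest = $3,845.22; pay $731.11 → $3,114.11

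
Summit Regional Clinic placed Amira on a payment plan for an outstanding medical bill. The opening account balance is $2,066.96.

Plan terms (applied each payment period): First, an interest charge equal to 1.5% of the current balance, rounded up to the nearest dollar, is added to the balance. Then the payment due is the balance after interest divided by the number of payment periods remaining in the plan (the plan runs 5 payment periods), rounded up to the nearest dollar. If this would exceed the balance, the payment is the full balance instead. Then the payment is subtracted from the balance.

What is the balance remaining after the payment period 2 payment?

$1,277.96

Payment period 1: $2,066.96 +$32.00 interest = $2,098.96; pay $420.00 → $1,678.96
Payment period 2: $1,678.96 +$26.00 interest = $1,704.96; pay $427.00 → $1,277.96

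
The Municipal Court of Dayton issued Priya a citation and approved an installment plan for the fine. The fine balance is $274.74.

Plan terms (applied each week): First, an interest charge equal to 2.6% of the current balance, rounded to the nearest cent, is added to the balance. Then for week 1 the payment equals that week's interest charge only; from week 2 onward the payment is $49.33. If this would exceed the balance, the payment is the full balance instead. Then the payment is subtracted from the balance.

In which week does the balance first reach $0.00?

8

# | Opening | Interest | Payment | End bal
1 | $274.74 | $7.14 | $7.14 | $274.74
2 | $274.74 | $7.14 | $49.33 | $232.55
3 | $232.55 | $6.05 | $49.33 | $189.27
4 | $189.27 | $4.92 | $49.33 | $144.86
5 | $144.86 | $3.77 | $49.33 | $99.30
6 | $99.30 | $2.58 | $49.33 | $52.55
7 | $52.55 | $1.37 | $49.33 | $4.59
8 | $4.59 | $0.12 | $4.71 | $0.00
Balance reaches $0.00 in week 8.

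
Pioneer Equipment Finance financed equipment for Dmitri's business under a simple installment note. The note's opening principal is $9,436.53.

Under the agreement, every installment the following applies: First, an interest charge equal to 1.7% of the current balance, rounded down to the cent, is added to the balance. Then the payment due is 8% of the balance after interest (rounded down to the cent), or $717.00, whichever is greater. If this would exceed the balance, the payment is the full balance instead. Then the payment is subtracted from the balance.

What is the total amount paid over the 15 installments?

Installment 1: opening $9,436.53; interest $160.42 → $9,596.95; payment $767.75; balance $8,829.20
Installment 2: opening $8,829.20; interest $150.09 → $8,979.29; payment $718.34; balance $8,260.95
Installment 3: opening $8,260.95; interest $140.43 → $8,401.38; payment $717.00; balance $7,684.38
Installment 4: opening $7,684.38; interest $130.63 → $7,815.01; payment $717.00; balance $7,098.01
Installment 5: opening $7,098.01; interest $120.66 → $7,218.67; payment $717.00; balance $6,501.67
Installment 6: opening $6,501.67; interest $110.52 → $6,612.19; payment $717.00; balance $5,895.19
Installment 7: opening $5,895.19; interest $100.21 → $5,995.40; payment $717.00; balance $5,278.40
Installment 8: opening $5,278.40; interest $89.73 → $5,368.13; payment $717.00; balance $4,651.13
Installment 9: opening $4,651.13; interest $79.06 → $4,730.19; payment $717.00; balance $4,013.19
Installment 10: opening $4,013.19; interest $68.22 → $4,081.41; payment $717.00; balance $3,364.41
Installment 11: opening $3,364.41; interest $57.19 → $3,421.60; payment $717.00; balance $2,704.60
Installment 12: opening $2,704.60; interest $45.97 → $2,750.57; payment $717.00; balance $2,033.57
Installment 13: opening $2,033.57; interest $34.57 → $2,068.14; payment $717.00; balance $1,351.14
Installment 14: opening $1,351.14; interest $22.96 → $1,374.10; payment $717.00; balance $657.10
Installment 15: opening $657.10; interest $11.17 → $668.27; payment $668.27; balance $0.00
Total paid: $10,758.36

$10,758.36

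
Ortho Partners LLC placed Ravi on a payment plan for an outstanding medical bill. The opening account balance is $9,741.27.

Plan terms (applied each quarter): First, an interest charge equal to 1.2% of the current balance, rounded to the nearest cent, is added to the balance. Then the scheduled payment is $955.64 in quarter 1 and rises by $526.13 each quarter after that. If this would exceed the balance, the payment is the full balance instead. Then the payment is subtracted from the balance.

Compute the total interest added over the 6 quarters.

$420.55

Quarter 1: $9,741.27 +$116.90 interest = $9,858.17; pay $955.64 → $8,902.53
Quarter 2: $8,902.53 +$106.83 interest = $9,009.36; pay $1,481.77 → $7,527.59
Quarter 3: $7,527.59 +$90.33 interest = $7,617.92; pay $2,007.90 → $5,610.02
Quarter 4: $5,610.02 +$67.32 interest = $5,677.34; pay $2,534.03 → $3,143.31
Quarter 5: $3,143.31 +$37.72 interest = $3,181.03; pay $3,060.16 → $120.87
Quarter 6: $120.87 +$1.45 interest = $122.32; pay $122.32 → $0.00
Total interest: $116.90 + $106.83 + $90.33 + $67.32 + $37.72 + $1.45 = $420.55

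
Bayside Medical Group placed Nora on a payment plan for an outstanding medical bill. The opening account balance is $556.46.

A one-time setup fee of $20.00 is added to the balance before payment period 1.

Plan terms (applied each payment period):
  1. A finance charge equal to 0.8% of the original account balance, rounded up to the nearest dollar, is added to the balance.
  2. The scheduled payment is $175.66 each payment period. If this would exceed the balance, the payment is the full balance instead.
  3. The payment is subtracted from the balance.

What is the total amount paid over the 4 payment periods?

$596.46

# | Opening | Interest | Payment | End bal
1 | $576.46 | $5.00 | $175.66 | $405.80
2 | $405.80 | $5.00 | $175.66 | $235.14
3 | $235.14 | $5.00 | $175.66 | $64.48
4 | $64.48 | $5.00 | $69.48 | $0.00
Total paid: $596.46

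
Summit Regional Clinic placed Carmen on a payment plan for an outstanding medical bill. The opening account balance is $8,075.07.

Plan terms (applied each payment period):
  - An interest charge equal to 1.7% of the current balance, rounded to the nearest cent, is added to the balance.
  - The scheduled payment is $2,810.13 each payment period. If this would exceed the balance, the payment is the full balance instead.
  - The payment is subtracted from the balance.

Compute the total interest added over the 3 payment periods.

$274.75

Payment period 1: $8,075.07 +$137.28 interest = $8,212.35; pay $2,810.13 → $5,402.22
Payment period 2: $5,402.22 +$91.84 interest = $5,494.06; pay $2,810.13 → $2,683.93
Payment period 3: $2,683.93 +$45.63 interest = $2,729.56; pay $2,729.56 → $0.00
Total interest: $137.28 + $91.84 + $45.63 = $274.75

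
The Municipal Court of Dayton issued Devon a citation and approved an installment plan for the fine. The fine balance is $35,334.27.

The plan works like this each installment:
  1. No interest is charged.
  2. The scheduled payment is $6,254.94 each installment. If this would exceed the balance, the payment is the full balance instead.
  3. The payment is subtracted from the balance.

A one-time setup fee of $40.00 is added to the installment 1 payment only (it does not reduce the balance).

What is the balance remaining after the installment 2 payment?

# | Opening | Payment | Fee | End bal
1 | $35,334.27 | $6,254.94 | $40.00 | $29,079.33
2 | $29,079.33 | $6,254.94 | — | $22,824.39

$22,824.39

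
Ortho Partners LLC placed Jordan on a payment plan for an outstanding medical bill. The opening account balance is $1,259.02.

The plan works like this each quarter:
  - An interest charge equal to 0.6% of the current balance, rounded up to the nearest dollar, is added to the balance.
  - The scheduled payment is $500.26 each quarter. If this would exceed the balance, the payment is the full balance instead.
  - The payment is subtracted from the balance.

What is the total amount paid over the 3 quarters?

Quarter 1: opening $1,259.02; interest $8.00 → $1,267.02; payment $500.26; balance $766.76
Quarter 2: opening $766.76; interest $5.00 → $771.76; payment $500.26; balance $271.50
Quarter 3: opening $271.50; interest $2.00 → $273.50; payment $273.50; balance $0.00
Total paid: $1,274.02

$1,274.02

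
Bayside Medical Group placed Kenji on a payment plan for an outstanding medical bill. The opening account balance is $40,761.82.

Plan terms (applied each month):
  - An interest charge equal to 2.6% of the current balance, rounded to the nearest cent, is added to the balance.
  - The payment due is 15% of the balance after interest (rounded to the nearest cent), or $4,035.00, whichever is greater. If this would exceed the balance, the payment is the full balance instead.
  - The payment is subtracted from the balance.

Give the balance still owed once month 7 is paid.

$13,043.54

Month 1: $40,761.82 +$1,059.81 interest = $41,821.63; pay $6,273.24 → $35,548.39
Month 2: $35,548.39 +$924.26 interest = $36,472.65; pay $5,470.90 → $31,001.75
Month 3: $31,001.75 +$806.05 interest = $31,807.80; pay $4,771.17 → $27,036.63
Month 4: $27,036.63 +$702.95 interest = $27,739.58; pay $4,160.94 → $23,578.64
Month 5: $23,578.64 +$613.04 interest = $24,191.68; pay $4,035.00 → $20,156.68
Month 6: $20,156.68 +$524.07 interest = $20,680.75; pay $4,035.00 → $16,645.75
Month 7: $16,645.75 +$432.79 interest = $17,078.54; pay $4,035.00 → $13,043.54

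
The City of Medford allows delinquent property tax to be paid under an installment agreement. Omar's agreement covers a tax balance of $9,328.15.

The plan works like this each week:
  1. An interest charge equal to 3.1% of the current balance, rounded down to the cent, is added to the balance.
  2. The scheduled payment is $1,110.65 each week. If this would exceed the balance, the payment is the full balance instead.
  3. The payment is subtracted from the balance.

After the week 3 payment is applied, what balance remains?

$6,786.52

Week 1: $9,328.15 +$289.17 interest = $9,617.32; pay $1,110.65 → $8,506.67
Week 2: $8,506.67 +$263.70 interest = $8,770.37; pay $1,110.65 → $7,659.72
Week 3: $7,659.72 +$237.45 interest = $7,897.17; pay $1,110.65 → $6,786.52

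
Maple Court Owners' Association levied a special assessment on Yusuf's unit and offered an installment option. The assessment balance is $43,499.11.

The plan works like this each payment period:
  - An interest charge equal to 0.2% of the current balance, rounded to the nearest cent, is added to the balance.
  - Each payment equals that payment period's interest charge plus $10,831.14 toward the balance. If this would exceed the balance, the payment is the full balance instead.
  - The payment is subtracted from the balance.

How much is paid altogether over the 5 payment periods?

# | Opening | Interest | Payment | End bal
1 | $43,499.11 | $87.00 | $10,918.14 | $32,667.97
2 | $32,667.97 | $65.34 | $10,896.48 | $21,836.83
3 | $21,836.83 | $43.67 | $10,874.81 | $11,005.69
4 | $11,005.69 | $22.01 | $10,853.15 | $174.55
5 | $174.55 | $0.35 | $174.90 | $0.00
Total paid: $43,717.48

$43,717.48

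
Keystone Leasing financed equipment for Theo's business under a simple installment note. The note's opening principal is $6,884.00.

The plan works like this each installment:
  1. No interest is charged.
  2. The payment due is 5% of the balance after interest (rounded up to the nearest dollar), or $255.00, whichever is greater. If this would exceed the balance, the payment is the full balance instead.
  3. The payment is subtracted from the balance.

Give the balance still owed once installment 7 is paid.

$4,802.00

Installment 1: opening $6,884.00; payment $345.00; balance $6,539.00
Installment 2: opening $6,539.00; payment $327.00; balance $6,212.00
Installment 3: opening $6,212.00; payment $311.00; balance $5,901.00
Installment 4: opening $5,901.00; payment $296.00; balance $5,605.00
Installment 5: opening $5,605.00; payment $281.00; balance $5,324.00
Installment 6: opening $5,324.00; payment $267.00; balance $5,057.00
Installment 7: opening $5,057.00; payment $255.00; balance $4,802.00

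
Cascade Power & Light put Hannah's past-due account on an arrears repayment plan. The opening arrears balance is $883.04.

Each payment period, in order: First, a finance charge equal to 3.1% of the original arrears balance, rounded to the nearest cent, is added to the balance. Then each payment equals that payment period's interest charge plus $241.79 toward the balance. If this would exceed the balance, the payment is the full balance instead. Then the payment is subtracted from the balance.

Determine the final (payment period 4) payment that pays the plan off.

$185.04

Payment period 1: $883.04 +$27.37 interest = $910.41; pay $269.16 → $641.25
Payment period 2: $641.25 +$27.37 interest = $668.62; pay $269.16 → $399.46
Payment period 3: $399.46 +$27.37 interest = $426.83; pay $269.16 → $157.67
Payment period 4: $157.67 +$27.37 interest = $185.04; pay $185.04 → $0.00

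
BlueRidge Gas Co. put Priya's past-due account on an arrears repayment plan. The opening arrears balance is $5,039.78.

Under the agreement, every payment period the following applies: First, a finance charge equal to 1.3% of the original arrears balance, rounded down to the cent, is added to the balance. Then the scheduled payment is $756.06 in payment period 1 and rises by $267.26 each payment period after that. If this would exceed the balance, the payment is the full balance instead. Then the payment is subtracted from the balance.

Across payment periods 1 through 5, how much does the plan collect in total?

$5,367.33

# | Opening | Interest | Payment | End bal
1 | $5,039.78 | $65.51 | $756.06 | $4,349.23
2 | $4,349.23 | $65.51 | $1,023.32 | $3,391.42
3 | $3,391.42 | $65.51 | $1,290.58 | $2,166.35
4 | $2,166.35 | $65.51 | $1,557.84 | $674.02
5 | $674.02 | $65.51 | $739.53 | $0.00
Total paid: $5,367.33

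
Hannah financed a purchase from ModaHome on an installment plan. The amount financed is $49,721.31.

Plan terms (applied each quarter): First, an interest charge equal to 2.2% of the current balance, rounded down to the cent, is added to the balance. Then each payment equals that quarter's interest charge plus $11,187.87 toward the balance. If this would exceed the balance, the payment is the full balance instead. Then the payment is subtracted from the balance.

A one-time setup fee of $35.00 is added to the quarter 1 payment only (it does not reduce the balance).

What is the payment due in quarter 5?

$5,079.16

Quarter 1: opening $49,721.31; interest $1,093.86 → $50,815.17; payment $12,281.73 (+ $35.00 fee); balance $38,533.44
Quarter 2: opening $38,533.44; interest $847.73 → $39,381.17; payment $12,035.60; balance $27,345.57
Quarter 3: opening $27,345.57; interest $601.60 → $27,947.17; payment $11,789.47; balance $16,157.70
Quarter 4: opening $16,157.70; interest $355.46 → $16,513.16; payment $11,543.33; balance $4,969.83
Quarter 5: opening $4,969.83; interest $109.33 → $5,079.16; payment $5,079.16; balance $0.00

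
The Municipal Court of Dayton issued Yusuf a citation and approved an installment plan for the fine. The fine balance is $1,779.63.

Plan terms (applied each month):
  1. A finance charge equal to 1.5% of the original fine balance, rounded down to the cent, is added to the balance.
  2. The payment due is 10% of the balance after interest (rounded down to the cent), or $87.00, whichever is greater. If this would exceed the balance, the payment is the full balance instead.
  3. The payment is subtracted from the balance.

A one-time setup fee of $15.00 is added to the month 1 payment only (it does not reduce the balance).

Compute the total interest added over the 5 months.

$133.45

Month 1: opening $1,779.63; interest $26.69 → $1,806.32; payment $180.63 (+ $15.00 fee); balance $1,625.69
Month 2: opening $1,625.69; interest $26.69 → $1,652.38; payment $165.23; balance $1,487.15
Month 3: opening $1,487.15; interest $26.69 → $1,513.84; payment $151.38; balance $1,362.46
Month 4: opening $1,362.46; interest $26.69 → $1,389.15; payment $138.91; balance $1,250.24
Month 5: opening $1,250.24; interest $26.69 → $1,276.93; payment $127.69; balance $1,149.24
Total interest: $26.69 + $26.69 + $26.69 + $26.69 + $26.69 = $133.45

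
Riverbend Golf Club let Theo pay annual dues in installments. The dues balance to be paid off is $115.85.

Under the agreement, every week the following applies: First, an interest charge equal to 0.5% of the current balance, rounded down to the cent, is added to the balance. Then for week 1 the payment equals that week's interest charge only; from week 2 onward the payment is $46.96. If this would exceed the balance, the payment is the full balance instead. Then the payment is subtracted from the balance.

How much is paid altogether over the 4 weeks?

$117.44

Week 1: $115.85 +$0.57 interest = $116.42; pay $0.57 → $115.85
Week 2: $115.85 +$0.57 interest = $116.42; pay $46.96 → $69.46
Week 3: $69.46 +$0.34 interest = $69.80; pay $46.96 → $22.84
Week 4: $22.84 +$0.11 interest = $22.95; pay $22.95 → $0.00
Total paid: $117.44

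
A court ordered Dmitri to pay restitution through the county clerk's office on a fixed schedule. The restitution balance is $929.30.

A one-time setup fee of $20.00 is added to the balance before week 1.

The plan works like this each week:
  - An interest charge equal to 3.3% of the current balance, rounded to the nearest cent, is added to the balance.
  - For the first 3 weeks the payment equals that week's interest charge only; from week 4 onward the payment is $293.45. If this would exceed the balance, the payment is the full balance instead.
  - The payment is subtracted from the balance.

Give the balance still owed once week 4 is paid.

Week 1: $949.30 +$31.33 interest = $980.63; pay $31.33 → $949.30
Week 2: $949.30 +$31.33 interest = $980.63; pay $31.33 → $949.30
Week 3: $949.30 +$31.33 interest = $980.63; pay $31.33 → $949.30
Week 4: $949.30 +$31.33 interest = $980.63; pay $293.45 → $687.18

$687.18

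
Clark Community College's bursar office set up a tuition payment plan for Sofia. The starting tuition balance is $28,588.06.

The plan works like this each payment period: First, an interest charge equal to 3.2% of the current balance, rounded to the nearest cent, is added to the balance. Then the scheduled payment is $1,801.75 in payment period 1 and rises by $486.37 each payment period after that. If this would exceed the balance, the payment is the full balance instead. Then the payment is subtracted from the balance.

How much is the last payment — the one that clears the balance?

# | Opening | Interest | Payment | End bal
1 | $28,588.06 | $914.82 | $1,801.75 | $27,701.13
2 | $27,701.13 | $886.44 | $2,288.12 | $26,299.45
3 | $26,299.45 | $841.58 | $2,774.49 | $24,366.54
4 | $24,366.54 | $779.73 | $3,260.86 | $21,885.41
5 | $21,885.41 | $700.33 | $3,747.23 | $18,838.51
6 | $18,838.51 | $602.83 | $4,233.60 | $15,207.74
7 | $15,207.74 | $486.65 | $4,719.97 | $10,974.42
8 | $10,974.42 | $351.18 | $5,206.34 | $6,119.26
9 | $6,119.26 | $195.82 | $5,692.71 | $622.37
10 | $622.37 | $19.92 | $642.29 | $0.00

$642.29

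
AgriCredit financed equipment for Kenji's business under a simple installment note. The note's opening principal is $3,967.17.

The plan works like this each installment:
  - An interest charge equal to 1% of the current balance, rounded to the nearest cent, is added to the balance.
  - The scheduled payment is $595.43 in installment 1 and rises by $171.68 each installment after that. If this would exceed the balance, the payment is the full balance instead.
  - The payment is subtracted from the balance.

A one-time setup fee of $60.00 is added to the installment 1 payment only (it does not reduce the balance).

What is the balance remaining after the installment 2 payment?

Installment 1: opening $3,967.17; interest $39.67 → $4,006.84; payment $595.43 (+ $60.00 fee); balance $3,411.41
Installment 2: opening $3,411.41; interest $34.11 → $3,445.52; payment $767.11; balance $2,678.41

$2,678.41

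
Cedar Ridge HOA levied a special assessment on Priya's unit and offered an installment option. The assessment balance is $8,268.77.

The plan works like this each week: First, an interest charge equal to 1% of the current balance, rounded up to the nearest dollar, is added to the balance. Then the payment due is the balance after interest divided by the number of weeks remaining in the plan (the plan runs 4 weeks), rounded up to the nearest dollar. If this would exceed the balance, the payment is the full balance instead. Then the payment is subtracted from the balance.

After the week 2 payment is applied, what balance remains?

Week 1: $8,268.77 +$83.00 interest = $8,351.77; pay $2,088.00 → $6,263.77
Week 2: $6,263.77 +$63.00 interest = $6,326.77; pay $2,109.00 → $4,217.77

$4,217.77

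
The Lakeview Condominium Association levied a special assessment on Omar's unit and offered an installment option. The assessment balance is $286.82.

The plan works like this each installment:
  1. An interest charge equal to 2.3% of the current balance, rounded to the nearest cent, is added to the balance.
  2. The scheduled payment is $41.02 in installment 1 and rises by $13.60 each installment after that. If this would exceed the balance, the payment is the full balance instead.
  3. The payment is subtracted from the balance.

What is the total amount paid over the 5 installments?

$308.54

# | Opening | Interest | Payment | End bal
1 | $286.82 | $6.60 | $41.02 | $252.40
2 | $252.40 | $5.81 | $54.62 | $203.59
3 | $203.59 | $4.68 | $68.22 | $140.05
4 | $140.05 | $3.22 | $81.82 | $61.45
5 | $61.45 | $1.41 | $62.86 | $0.00
Total paid: $308.54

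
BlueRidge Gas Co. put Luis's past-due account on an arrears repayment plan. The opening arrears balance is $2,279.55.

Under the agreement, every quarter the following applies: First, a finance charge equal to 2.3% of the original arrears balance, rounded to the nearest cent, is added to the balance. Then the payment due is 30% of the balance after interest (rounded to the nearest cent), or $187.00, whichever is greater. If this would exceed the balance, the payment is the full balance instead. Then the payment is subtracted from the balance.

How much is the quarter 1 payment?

Quarter 1: opening $2,279.55; interest $52.43 → $2,331.98; payment $699.59; balance $1,632.39

$699.59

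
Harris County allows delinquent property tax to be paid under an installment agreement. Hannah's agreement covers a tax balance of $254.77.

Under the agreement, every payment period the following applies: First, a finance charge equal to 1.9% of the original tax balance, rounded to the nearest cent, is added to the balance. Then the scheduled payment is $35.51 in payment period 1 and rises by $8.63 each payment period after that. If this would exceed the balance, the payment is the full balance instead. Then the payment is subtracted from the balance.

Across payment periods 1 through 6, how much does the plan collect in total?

$283.81

Payment period 1: $254.77 +$4.84 interest = $259.61; pay $35.51 → $224.10
Payment period 2: $224.10 +$4.84 interest = $228.94; pay $44.14 → $184.80
Payment period 3: $184.80 +$4.84 interest = $189.64; pay $52.77 → $136.87
Payment period 4: $136.87 +$4.84 interest = $141.71; pay $61.40 → $80.31
Payment period 5: $80.31 +$4.84 interest = $85.15; pay $70.03 → $15.12
Payment period 6: $15.12 +$4.84 interest = $19.96; pay $19.96 → $0.00
Total paid: $283.81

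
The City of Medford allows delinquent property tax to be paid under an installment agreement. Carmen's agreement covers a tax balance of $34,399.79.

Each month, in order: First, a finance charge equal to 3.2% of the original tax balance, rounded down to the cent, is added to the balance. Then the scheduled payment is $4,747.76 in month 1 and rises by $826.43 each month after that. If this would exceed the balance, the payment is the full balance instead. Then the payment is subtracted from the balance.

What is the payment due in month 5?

# | Opening | Interest | Payment | End bal
1 | $34,399.79 | $1,100.79 | $4,747.76 | $30,752.82
2 | $30,752.82 | $1,100.79 | $5,574.19 | $26,279.42
3 | $26,279.42 | $1,100.79 | $6,400.62 | $20,979.59
4 | $20,979.59 | $1,100.79 | $7,227.05 | $14,853.33
5 | $14,853.33 | $1,100.79 | $8,053.48 | $7,900.64

$8,053.48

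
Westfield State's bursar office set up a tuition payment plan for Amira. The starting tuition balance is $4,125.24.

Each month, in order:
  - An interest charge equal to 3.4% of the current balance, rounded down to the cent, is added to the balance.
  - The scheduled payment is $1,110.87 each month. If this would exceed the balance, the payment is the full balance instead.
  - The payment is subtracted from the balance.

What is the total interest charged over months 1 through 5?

$359.84

Month 1: $4,125.24 +$140.25 interest = $4,265.49; pay $1,110.87 → $3,154.62
Month 2: $3,154.62 +$107.25 interest = $3,261.87; pay $1,110.87 → $2,151.00
Month 3: $2,151.00 +$73.13 interest = $2,224.13; pay $1,110.87 → $1,113.26
Month 4: $1,113.26 +$37.85 interest = $1,151.11; pay $1,110.87 → $40.24
Month 5: $40.24 +$1.36 interest = $41.60; pay $41.60 → $0.00
Total interest: $140.25 + $107.25 + $73.13 + $37.85 + $1.36 = $359.84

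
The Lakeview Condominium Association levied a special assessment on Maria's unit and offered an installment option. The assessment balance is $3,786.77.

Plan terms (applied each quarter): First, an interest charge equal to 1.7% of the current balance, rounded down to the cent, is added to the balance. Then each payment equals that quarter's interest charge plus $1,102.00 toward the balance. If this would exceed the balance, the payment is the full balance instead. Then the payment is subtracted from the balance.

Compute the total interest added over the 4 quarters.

$145.08

# | Opening | Interest | Payment | End bal
1 | $3,786.77 | $64.37 | $1,166.37 | $2,684.77
2 | $2,684.77 | $45.64 | $1,147.64 | $1,582.77
3 | $1,582.77 | $26.90 | $1,128.90 | $480.77
4 | $480.77 | $8.17 | $488.94 | $0.00
Total interest: $64.37 + $45.64 + $26.90 + $8.17 = $145.08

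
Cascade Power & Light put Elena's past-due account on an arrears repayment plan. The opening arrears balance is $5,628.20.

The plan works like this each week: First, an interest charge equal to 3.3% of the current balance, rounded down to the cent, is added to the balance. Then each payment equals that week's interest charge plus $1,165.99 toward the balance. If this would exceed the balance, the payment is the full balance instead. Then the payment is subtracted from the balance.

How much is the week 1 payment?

$1,351.72

Week 1: $5,628.20 +$185.73 interest = $5,813.93; pay $1,351.72 → $4,462.21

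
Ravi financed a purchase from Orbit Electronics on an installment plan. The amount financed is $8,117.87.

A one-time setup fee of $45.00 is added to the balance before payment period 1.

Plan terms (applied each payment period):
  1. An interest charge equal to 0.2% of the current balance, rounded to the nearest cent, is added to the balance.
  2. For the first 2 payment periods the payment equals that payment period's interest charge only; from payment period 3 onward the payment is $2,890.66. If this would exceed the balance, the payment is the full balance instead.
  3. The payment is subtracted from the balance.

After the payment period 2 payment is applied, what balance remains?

Payment period 1: opening $8,162.87; interest $16.33 → $8,179.20; payment $16.33; balance $8,162.87
Payment period 2: opening $8,162.87; interest $16.33 → $8,179.20; payment $16.33; balance $8,162.87

$8,162.87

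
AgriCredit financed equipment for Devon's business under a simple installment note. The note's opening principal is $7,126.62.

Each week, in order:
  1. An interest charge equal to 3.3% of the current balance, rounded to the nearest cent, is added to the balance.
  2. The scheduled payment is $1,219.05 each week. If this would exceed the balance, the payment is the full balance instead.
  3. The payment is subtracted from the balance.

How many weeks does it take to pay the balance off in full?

Week 1: $7,126.62 +$235.18 interest = $7,361.80; pay $1,219.05 → $6,142.75
Week 2: $6,142.75 +$202.71 interest = $6,345.46; pay $1,219.05 → $5,126.41
Week 3: $5,126.41 +$169.17 interest = $5,295.58; pay $1,219.05 → $4,076.53
Week 4: $4,076.53 +$134.53 interest = $4,211.06; pay $1,219.05 → $2,992.01
Week 5: $2,992.01 +$98.74 interest = $3,090.75; pay $1,219.05 → $1,871.70
Week 6: $1,871.70 +$61.77 interest = $1,933.47; pay $1,219.05 → $714.42
Week 7: $714.42 +$23.58 interest = $738.00; pay $738.00 → $0.00
Balance reaches $0.00 in week 7.

7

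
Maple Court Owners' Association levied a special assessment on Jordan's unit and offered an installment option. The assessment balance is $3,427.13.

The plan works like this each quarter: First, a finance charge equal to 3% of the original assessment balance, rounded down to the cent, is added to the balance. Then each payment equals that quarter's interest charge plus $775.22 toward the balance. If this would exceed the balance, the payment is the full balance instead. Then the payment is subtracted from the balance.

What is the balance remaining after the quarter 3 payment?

$1,101.47

Quarter 1: $3,427.13 +$102.81 interest = $3,529.94; pay $878.03 → $2,651.91
Quarter 2: $2,651.91 +$102.81 interest = $2,754.72; pay $878.03 → $1,876.69
Quarter 3: $1,876.69 +$102.81 interest = $1,979.50; pay $878.03 → $1,101.47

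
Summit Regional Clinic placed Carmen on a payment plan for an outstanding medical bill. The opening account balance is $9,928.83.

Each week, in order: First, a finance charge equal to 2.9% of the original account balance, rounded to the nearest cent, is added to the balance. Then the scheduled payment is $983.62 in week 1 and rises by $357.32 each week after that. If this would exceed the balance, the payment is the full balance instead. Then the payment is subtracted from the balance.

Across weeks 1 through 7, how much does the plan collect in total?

Week 1: opening $9,928.83; interest $287.94 → $10,216.77; payment $983.62; balance $9,233.15
Week 2: opening $9,233.15; interest $287.94 → $9,521.09; payment $1,340.94; balance $8,180.15
Week 3: opening $8,180.15; interest $287.94 → $8,468.09; payment $1,698.26; balance $6,769.83
Week 4: opening $6,769.83; interest $287.94 → $7,057.77; payment $2,055.58; balance $5,002.19
Week 5: opening $5,002.19; interest $287.94 → $5,290.13; payment $2,412.90; balance $2,877.23
Week 6: opening $2,877.23; interest $287.94 → $3,165.17; payment $2,770.22; balance $394.95
Week 7: opening $394.95; interest $287.94 → $682.89; payment $682.89; balance $0.00
Total paid: $11,944.41

$11,944.41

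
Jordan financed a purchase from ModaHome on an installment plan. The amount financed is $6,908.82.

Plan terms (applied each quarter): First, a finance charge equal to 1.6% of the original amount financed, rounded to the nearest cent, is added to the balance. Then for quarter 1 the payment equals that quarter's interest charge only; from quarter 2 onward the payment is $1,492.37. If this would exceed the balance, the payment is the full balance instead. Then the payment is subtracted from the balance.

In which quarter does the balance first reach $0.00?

6

Quarter 1: $6,908.82 +$110.54 interest = $7,019.36; pay $110.54 → $6,908.82
Quarter 2: $6,908.82 +$110.54 interest = $7,019.36; pay $1,492.37 → $5,526.99
Quarter 3: $5,526.99 +$110.54 interest = $5,637.53; pay $1,492.37 → $4,145.16
Quarter 4: $4,145.16 +$110.54 interest = $4,255.70; pay $1,492.37 → $2,763.33
Quarter 5: $2,763.33 +$110.54 interest = $2,873.87; pay $1,492.37 → $1,381.50
Quarter 6: $1,381.50 +$110.54 interest = $1,492.04; pay $1,492.04 → $0.00
Balance reaches $0.00 in quarter 6.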